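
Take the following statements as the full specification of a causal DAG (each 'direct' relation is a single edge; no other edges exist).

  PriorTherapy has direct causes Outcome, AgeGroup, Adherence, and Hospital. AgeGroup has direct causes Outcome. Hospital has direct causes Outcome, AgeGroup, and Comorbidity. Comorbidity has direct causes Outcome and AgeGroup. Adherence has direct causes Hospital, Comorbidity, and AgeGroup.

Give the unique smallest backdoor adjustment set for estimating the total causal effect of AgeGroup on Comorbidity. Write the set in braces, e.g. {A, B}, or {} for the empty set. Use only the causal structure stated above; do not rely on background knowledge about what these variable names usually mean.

{Outcome}

Variables eligible for adjustment (non-descendants of AgeGroup, excluding AgeGroup and Comorbidity): {Outcome}.
Backdoor paths from AgeGroup to Comorbidity:
  P1: AgeGroup <- Outcome -> Comorbidity
  P2: AgeGroup <- Outcome -> Hospital <- Comorbidity
  P3: AgeGroup <- Outcome -> Hospital -> Adherence <- Comorbidity
  P4: AgeGroup <- Outcome -> Hospital -> PriorTherapy <- Adherence <- Comorbidity
  P5: AgeGroup <- Outcome -> PriorTherapy <- Hospital <- Comorbidity
  P6: AgeGroup <- Outcome -> PriorTherapy <- Hospital -> Adherence <- Comorbidity
  P7: AgeGroup <- Outcome -> PriorTherapy <- Adherence <- Comorbidity
  P8: AgeGroup <- Outcome -> PriorTherapy <- Adherence <- Hospital <- Comorbidity
The empty set is not sufficient: P1 (AgeGroup <- Outcome -> Comorbidity) has no collider blocking it and no conditioned non-collider, so it is open.
Try {Outcome}:
  P1: blocked at fork node Outcome ∈ conditioning set.
  P2: blocked at fork node Outcome ∈ conditioning set.
  P3: blocked at fork node Outcome ∈ conditioning set.
  P4: blocked at fork node Outcome ∈ conditioning set.
  P5: blocked at fork node Outcome ∈ conditioning set.
  P6: blocked at fork node Outcome ∈ conditioning set.
  P7: blocked at fork node Outcome ∈ conditioning set.
  P8: blocked at fork node Outcome ∈ conditioning set.
{Outcome} contains no descendant of AgeGroup and blocks every backdoor path.
{Outcome} is the unique smallest valid adjustment set.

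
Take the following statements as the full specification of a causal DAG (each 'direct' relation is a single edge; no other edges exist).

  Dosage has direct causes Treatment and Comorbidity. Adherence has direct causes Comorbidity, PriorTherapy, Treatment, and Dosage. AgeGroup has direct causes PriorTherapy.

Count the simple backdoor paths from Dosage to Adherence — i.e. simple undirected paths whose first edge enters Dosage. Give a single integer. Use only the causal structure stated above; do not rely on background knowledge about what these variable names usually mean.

2

A backdoor path from Dosage to Adherence is any simple undirected path whose first edge points into Dosage (i.e. leaves Dosage via a parent).
Parents of Dosage: {Comorbidity, Treatment}.
Enumerating:
  P1: Dosage <- Comorbidity -> Adherence
  P2: Dosage <- Treatment -> Adherence
That exhausts the simple backdoor paths. Count: 2.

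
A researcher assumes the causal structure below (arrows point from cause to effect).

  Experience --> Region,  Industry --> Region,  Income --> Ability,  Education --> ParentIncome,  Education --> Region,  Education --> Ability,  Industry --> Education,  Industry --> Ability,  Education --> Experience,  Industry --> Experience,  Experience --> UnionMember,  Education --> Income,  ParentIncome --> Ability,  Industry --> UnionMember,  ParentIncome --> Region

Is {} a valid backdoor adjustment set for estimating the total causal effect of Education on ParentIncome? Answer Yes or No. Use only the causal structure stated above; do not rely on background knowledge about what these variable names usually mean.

Backdoor paths from Education to ParentIncome (paths whose first edge points into Education):
  P1: Education <- Industry -> Experience -> Region <- ParentIncome
  P2: Education <- Industry -> UnionMember <- Experience -> Region <- ParentIncome
  P3: Education <- Industry -> Region <- ParentIncome
  P4: Education <- Industry -> Ability <- ParentIncome
Condition 1 (no descendant of Education in the set): holds — descendants of Education are {Ability, Experience, Income, ParentIncome, Region, UnionMember}; none are in {}.
Condition 2 (every backdoor path blocked by {}):
  P1: blocked at collider Region (neither it nor any descendant is in the conditioning set).
  P2: blocked at collider UnionMember (neither it nor any descendant is in the conditioning set).
  P3: blocked at collider Region (neither it nor any descendant is in the conditioning set).
  P4: blocked at collider Ability (neither it nor any descendant is in the conditioning set).
{} satisfies the backdoor criterion.

Yes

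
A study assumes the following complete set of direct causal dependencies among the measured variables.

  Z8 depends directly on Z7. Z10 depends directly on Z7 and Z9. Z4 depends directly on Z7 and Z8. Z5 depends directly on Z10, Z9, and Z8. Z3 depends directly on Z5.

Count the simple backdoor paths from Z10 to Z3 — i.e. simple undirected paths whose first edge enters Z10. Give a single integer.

3

A backdoor path from Z10 to Z3 is any simple undirected path whose first edge points into Z10 (i.e. leaves Z10 via a parent).
Parents of Z10: {Z7, Z9}.
Enumerating:
  P1: Z10 <- Z7 -> Z8 -> Z5 -> Z3
  P2: Z10 <- Z7 -> Z4 <- Z8 -> Z5 -> Z3
  P3: Z10 <- Z9 -> Z5 -> Z3
That exhausts the simple backdoor paths. Count: 3.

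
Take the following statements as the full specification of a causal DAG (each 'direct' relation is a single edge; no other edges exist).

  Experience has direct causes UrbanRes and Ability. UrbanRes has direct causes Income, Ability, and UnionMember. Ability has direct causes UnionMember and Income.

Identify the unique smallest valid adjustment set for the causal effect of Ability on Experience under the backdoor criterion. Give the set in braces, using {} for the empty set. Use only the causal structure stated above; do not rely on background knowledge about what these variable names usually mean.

{Income, UnionMember}

Variables eligible for adjustment (non-descendants of Ability, excluding Ability and Experience): {Income, UnionMember}.
Backdoor paths from Ability to Experience:
  P1: Ability <- UnionMember -> UrbanRes -> Experience
  P2: Ability <- Income -> UrbanRes -> Experience
The empty set is not sufficient: P1 (Ability <- UnionMember -> UrbanRes -> Experience) has no collider blocking it and no conditioned non-collider, so it is open.
Try {Income, UnionMember}:
  P1: blocked at fork node UnionMember ∈ conditioning set.
  P2: blocked at fork node Income ∈ conditioning set.
{Income, UnionMember} contains no descendant of Ability and blocks every backdoor path.
Every element of {Income, UnionMember} is needed (dropping Income leaves P2 open; dropping UnionMember leaves P1 open), so no proper subset is valid.
Among all size-2 subsets of the eligible variables, only {Income, UnionMember} blocks every backdoor path, so it is the unique smallest valid adjustment set.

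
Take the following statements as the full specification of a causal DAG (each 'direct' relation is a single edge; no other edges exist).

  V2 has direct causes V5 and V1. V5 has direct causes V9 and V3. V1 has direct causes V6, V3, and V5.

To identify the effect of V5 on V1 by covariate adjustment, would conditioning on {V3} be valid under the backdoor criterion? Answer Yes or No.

Yes

Backdoor paths from V5 to V1 (paths whose first edge points into V5):
  P1: V5 <- V3 -> V1
Condition 1 (no descendant of V5 in the set): holds — descendants of V5 are {V1, V2}; none are in {V3}.
Condition 2 (every backdoor path blocked by {V3}):
  P1: blocked at fork node V3 ∈ conditioning set.
{V3} satisfies the backdoor criterion.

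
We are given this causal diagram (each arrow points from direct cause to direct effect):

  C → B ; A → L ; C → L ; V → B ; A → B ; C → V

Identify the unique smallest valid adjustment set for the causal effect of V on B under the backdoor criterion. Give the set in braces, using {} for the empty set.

Variables eligible for adjustment (non-descendants of V, excluding V and B): {A, C, L}.
Backdoor paths from V to B:
  P1: V <- C -> L <- A -> B
  P2: V <- C -> B
The empty set is not sufficient: P2 (V <- C -> B) has no collider blocking it and no conditioned non-collider, so it is open.
Try {C}:
  P1: blocked at fork node C ∈ conditioning set.
  P2: blocked at fork node C ∈ conditioning set.
{C} contains no descendant of V and blocks every backdoor path.
No other singleton works — e.g. {A} leaves P2 open — so {C} is the unique smallest valid adjustment set.

{C}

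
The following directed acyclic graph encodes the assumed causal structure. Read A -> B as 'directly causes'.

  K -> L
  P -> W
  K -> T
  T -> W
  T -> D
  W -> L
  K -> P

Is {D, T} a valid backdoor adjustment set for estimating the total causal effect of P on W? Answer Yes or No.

Yes

Backdoor paths from P to W (paths whose first edge points into P):
  P1: P <- K -> T -> W
  P2: P <- K -> L <- W
Condition 1 (no descendant of P in the set): holds — descendants of P are {L, W}; none are in {D, T}.
Condition 2 (every backdoor path blocked by {D, T}):
  P1: blocked at chain node T ∈ conditioning set.
  P2: blocked at collider L (neither it nor any descendant is in the conditioning set).
{D, T} satisfies the backdoor criterion.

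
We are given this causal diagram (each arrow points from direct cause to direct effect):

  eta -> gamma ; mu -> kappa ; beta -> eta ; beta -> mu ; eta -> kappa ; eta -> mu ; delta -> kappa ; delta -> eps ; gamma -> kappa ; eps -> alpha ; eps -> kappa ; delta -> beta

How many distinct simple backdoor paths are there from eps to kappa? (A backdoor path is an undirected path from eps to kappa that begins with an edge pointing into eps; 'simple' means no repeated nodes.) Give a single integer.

A backdoor path from eps to kappa is any simple undirected path whose first edge points into eps (i.e. leaves eps via a parent).
Parents of eps: {delta}.
Enumerating:
  P1: eps <- delta -> beta -> eta -> mu -> kappa
  P2: eps <- delta -> beta -> eta -> gamma -> kappa
  P3: eps <- delta -> beta -> eta -> kappa
  P4: eps <- delta -> beta -> mu <- eta -> gamma -> kappa
  P5: eps <- delta -> beta -> mu <- eta -> kappa
  P6: eps <- delta -> beta -> mu -> kappa
  P7: eps <- delta -> kappa
That exhausts the simple backdoor paths. Count: 7.

7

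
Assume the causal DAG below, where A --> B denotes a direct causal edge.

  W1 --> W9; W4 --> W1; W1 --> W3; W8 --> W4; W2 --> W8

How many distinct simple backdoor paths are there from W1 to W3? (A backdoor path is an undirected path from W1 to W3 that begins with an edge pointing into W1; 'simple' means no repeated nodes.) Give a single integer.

0

A backdoor path from W1 to W3 is any simple undirected path whose first edge points into W1 (i.e. leaves W1 via a parent).
Parents of W1: {W4}.
No simple path from any parent of W1 reaches W3 without revisiting W1, so there are no backdoor paths.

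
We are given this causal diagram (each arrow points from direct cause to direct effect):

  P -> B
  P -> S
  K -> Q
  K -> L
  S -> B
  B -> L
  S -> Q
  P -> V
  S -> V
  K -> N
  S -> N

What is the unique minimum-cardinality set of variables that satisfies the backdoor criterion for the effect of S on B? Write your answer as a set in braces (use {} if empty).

{P}

Variables eligible for adjustment (non-descendants of S, excluding S and B): {K, P}.
Backdoor paths from S to B:
  P1: S <- P -> B
The empty set is not sufficient: P1 (S <- P -> B) has no collider blocking it and no conditioned non-collider, so it is open.
Try {P}:
  P1: blocked at fork node P ∈ conditioning set.
{P} contains no descendant of S and blocks every backdoor path.
No other singleton works — e.g. {K} leaves P1 open — so {P} is the unique smallest valid adjustment set.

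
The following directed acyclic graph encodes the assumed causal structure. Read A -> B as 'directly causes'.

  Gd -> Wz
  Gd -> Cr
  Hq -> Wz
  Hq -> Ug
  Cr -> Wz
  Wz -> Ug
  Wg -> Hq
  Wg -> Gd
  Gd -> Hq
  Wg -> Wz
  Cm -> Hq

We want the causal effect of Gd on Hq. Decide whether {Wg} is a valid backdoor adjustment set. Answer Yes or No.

Backdoor paths from Gd to Hq (paths whose first edge points into Gd):
  P1: Gd <- Wg -> Hq
  P2: Gd <- Wg -> Wz <- Hq
  P3: Gd <- Wg -> Wz -> Ug <- Hq
Condition 1 (no descendant of Gd in the set): holds — descendants of Gd are {Cr, Hq, Ug, Wz}; none are in {Wg}.
Condition 2 (every backdoor path blocked by {Wg}):
  P1: blocked at fork node Wg ∈ conditioning set.
  P2: blocked at fork node Wg ∈ conditioning set.
  P3: blocked at fork node Wg ∈ conditioning set.
{Wg} satisfies the backdoor criterion.

Yes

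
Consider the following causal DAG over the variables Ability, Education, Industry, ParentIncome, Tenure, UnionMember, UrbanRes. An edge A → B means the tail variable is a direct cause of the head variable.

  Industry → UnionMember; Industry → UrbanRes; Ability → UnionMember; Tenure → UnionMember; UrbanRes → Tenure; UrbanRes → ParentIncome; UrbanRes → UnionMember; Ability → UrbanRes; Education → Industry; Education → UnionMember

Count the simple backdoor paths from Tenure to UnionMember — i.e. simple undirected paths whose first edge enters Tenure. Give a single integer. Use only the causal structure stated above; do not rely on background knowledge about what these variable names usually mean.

4

A backdoor path from Tenure to UnionMember is any simple undirected path whose first edge points into Tenure (i.e. leaves Tenure via a parent).
Parents of Tenure: {UrbanRes}.
Enumerating:
  P1: Tenure <- UrbanRes <- Ability -> UnionMember
  P2: Tenure <- UrbanRes <- Industry <- Education -> UnionMember
  P3: Tenure <- UrbanRes <- Industry -> UnionMember
  P4: Tenure <- UrbanRes -> UnionMember
That exhausts the simple backdoor paths. Count: 4.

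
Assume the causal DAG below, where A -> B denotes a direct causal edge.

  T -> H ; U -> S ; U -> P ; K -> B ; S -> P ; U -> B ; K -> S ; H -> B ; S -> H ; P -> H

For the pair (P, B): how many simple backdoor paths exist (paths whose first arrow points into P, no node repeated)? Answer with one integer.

A backdoor path from P to B is any simple undirected path whose first edge points into P (i.e. leaves P via a parent).
Parents of P: {S, U}.
Enumerating:
  P1: P <- U -> S <- K -> B
  P2: P <- U -> S -> H -> B
  P3: P <- U -> B
  P4: P <- S <- U -> B
  P5: P <- S <- K -> B
  P6: P <- S -> H -> B
That exhausts the simple backdoor paths. Count: 6.

6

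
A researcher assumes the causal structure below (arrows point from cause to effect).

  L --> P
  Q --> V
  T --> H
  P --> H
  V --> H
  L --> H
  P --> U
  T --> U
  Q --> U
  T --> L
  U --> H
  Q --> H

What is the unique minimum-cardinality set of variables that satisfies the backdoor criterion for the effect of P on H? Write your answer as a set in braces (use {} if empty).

Variables eligible for adjustment (non-descendants of P, excluding P and H): {L, Q, T, V}.
Backdoor paths from P to H:
  P1: P <- L <- T -> U <- Q -> V -> H
  P2: P <- L <- T -> U <- Q -> H
  P3: P <- L <- T -> U -> H
  P4: P <- L <- T -> H
  P5: P <- L -> H
The empty set is not sufficient: P3 (P <- L <- T -> U -> H) has no collider blocking it and no conditioned non-collider, so it is open.
Try {L}:
  P1: blocked at chain node L ∈ conditioning set.
  P2: blocked at chain node L ∈ conditioning set.
  P3: blocked at chain node L ∈ conditioning set.
  P4: blocked at chain node L ∈ conditioning set.
  P5: blocked at fork node L ∈ conditioning set.
{L} contains no descendant of P and blocks every backdoor path.
No other singleton works — e.g. {T} leaves P5 open — so {L} is the unique smallest valid adjustment set.

{L}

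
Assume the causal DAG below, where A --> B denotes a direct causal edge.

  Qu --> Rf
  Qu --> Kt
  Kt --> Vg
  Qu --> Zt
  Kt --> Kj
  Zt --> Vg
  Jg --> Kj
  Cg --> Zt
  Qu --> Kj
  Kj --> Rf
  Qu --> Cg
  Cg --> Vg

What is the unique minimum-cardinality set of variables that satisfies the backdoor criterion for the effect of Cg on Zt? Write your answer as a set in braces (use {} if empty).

Variables eligible for adjustment (non-descendants of Cg, excluding Cg and Zt): {Jg, Kj, Kt, Qu, Rf}.
Backdoor paths from Cg to Zt:
  P1: Cg <- Qu -> Kt -> Vg <- Zt
  P2: Cg <- Qu -> Kj <- Kt -> Vg <- Zt
  P3: Cg <- Qu -> Zt
  P4: Cg <- Qu -> Rf <- Kj <- Kt -> Vg <- Zt
The empty set is not sufficient: P3 (Cg <- Qu -> Zt) has no collider blocking it and no conditioned non-collider, so it is open.
Try {Qu}:
  P1: blocked at fork node Qu ∈ conditioning set.
  P2: blocked at fork node Qu ∈ conditioning set.
  P3: blocked at fork node Qu ∈ conditioning set.
  P4: blocked at fork node Qu ∈ conditioning set.
{Qu} contains no descendant of Cg and blocks every backdoor path.
No other singleton works — e.g. {Jg} leaves P3 open — so {Qu} is the unique smallest valid adjustment set.

{Qu}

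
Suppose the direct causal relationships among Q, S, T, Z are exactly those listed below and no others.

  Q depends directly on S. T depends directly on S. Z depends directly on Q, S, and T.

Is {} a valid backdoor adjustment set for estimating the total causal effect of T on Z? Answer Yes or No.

No

Backdoor paths from T to Z (paths whose first edge points into T):
  P1: T <- S -> Q -> Z
  P2: T <- S -> Z
Condition 1 (no descendant of T in the set): holds — descendants of T are {Z}; none are in {}.
Condition 2 (every backdoor path blocked by {}):
  P1: open — no interior node is in the conditioning set.
  P2: open — no interior node is in the conditioning set.
{} does not satisfy the backdoor criterion.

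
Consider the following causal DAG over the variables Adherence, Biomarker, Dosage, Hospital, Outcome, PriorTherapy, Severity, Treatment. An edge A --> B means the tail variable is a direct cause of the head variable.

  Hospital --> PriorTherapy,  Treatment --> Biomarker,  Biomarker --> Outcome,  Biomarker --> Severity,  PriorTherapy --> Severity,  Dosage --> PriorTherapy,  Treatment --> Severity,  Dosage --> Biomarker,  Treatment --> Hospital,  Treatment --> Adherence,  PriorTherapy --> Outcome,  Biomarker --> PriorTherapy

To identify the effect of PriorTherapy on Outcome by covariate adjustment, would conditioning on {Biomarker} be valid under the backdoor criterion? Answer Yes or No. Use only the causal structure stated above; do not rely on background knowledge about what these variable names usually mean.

Yes

Backdoor paths from PriorTherapy to Outcome (paths whose first edge points into PriorTherapy):
  P1: PriorTherapy <- Dosage -> Biomarker -> Outcome
  P2: PriorTherapy <- Hospital <- Treatment -> Biomarker -> Outcome
  P3: PriorTherapy <- Hospital <- Treatment -> Severity <- Biomarker -> Outcome
  P4: PriorTherapy <- Biomarker -> Outcome
Condition 1 (no descendant of PriorTherapy in the set): holds — descendants of PriorTherapy are {Outcome, Severity}; none are in {Biomarker}.
Condition 2 (every backdoor path blocked by {Biomarker}):
  P1: blocked at chain node Biomarker ∈ conditioning set.
  P2: blocked at chain node Biomarker ∈ conditioning set.
  P3: blocked at collider Severity (neither it nor any descendant is in the conditioning set).
  P4: blocked at fork node Biomarker ∈ conditioning set.
{Biomarker} satisfies the backdoor criterion.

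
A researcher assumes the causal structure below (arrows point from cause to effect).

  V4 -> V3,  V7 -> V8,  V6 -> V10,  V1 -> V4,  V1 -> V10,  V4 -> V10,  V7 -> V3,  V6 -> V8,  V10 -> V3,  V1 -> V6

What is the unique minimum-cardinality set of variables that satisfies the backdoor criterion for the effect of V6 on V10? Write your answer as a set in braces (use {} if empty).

{V1}

Variables eligible for adjustment (non-descendants of V6, excluding V6 and V10): {V1, V4, V7}.
Backdoor paths from V6 to V10:
  P1: V6 <- V1 -> V4 -> V10
  P2: V6 <- V1 -> V4 -> V3 <- V10
  P3: V6 <- V1 -> V10
The empty set is not sufficient: P1 (V6 <- V1 -> V4 -> V10) has no collider blocking it and no conditioned non-collider, so it is open.
Try {V1}:
  P1: blocked at fork node V1 ∈ conditioning set.
  P2: blocked at fork node V1 ∈ conditioning set.
  P3: blocked at fork node V1 ∈ conditioning set.
{V1} contains no descendant of V6 and blocks every backdoor path.
No other singleton works — e.g. {V4} leaves P3 open — so {V1} is the unique smallest valid adjustment set.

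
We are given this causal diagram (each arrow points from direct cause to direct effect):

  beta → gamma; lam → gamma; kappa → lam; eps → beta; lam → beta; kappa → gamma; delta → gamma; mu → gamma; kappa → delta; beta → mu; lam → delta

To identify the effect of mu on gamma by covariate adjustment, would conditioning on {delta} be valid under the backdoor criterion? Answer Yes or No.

No

Backdoor paths from mu to gamma (paths whose first edge points into mu):
  P1: mu <- beta <- lam <- kappa -> delta -> gamma
  P2: mu <- beta <- lam <- kappa -> gamma
  P3: mu <- beta <- lam -> delta <- kappa -> gamma
  P4: mu <- beta <- lam -> delta -> gamma
  P5: mu <- beta <- lam -> gamma
  P6: mu <- beta -> gamma
Condition 1 (no descendant of mu in the set): holds — descendants of mu are {gamma}; none are in {delta}.
Condition 2 (every backdoor path blocked by {delta}):
  P1: blocked at chain node delta ∈ conditioning set.
  P2: open — no interior node is in the conditioning set.
  P3: open — collider(s) delta are conditioned on (or have a conditioned descendant) and no non-collider on the path is in the set.
  P4: blocked at chain node delta ∈ conditioning set.
  P5: open — no interior node is in the conditioning set.
  P6: open — no interior node is in the conditioning set.
{delta} does not satisfy the backdoor criterion.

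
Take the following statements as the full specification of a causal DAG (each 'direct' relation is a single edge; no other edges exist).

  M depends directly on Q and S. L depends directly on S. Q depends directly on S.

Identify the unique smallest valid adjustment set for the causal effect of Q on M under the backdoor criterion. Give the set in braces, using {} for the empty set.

{S}

Variables eligible for adjustment (non-descendants of Q, excluding Q and M): {L, S}.
Backdoor paths from Q to M:
  P1: Q <- S -> M
The empty set is not sufficient: P1 (Q <- S -> M) has no collider blocking it and no conditioned non-collider, so it is open.
Try {S}:
  P1: blocked at fork node S ∈ conditioning set.
{S} contains no descendant of Q and blocks every backdoor path.
No other singleton works — e.g. {L} leaves P1 open — so {S} is the unique smallest valid adjustment set.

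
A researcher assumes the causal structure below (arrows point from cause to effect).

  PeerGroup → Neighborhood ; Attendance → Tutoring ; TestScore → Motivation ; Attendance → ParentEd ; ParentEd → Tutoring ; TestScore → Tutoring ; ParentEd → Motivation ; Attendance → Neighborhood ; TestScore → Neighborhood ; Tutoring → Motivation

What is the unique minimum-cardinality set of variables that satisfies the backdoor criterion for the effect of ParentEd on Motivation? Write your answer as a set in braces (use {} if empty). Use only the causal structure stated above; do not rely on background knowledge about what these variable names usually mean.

Variables eligible for adjustment (non-descendants of ParentEd, excluding ParentEd and Motivation): {Attendance, Neighborhood, PeerGroup, TestScore}.
Backdoor paths from ParentEd to Motivation:
  P1: ParentEd <- Attendance -> Tutoring <- TestScore -> Motivation
  P2: ParentEd <- Attendance -> Tutoring -> Motivation
  P3: ParentEd <- Attendance -> Neighborhood <- TestScore -> Tutoring -> Motivation
  P4: ParentEd <- Attendance -> Neighborhood <- TestScore -> Motivation
The empty set is not sufficient: P2 (ParentEd <- Attendance -> Tutoring -> Motivation) has no collider blocking it and no conditioned non-collider, so it is open.
Try {Attendance}:
  P1: blocked at fork node Attendance ∈ conditioning set.
  P2: blocked at fork node Attendance ∈ conditioning set.
  P3: blocked at fork node Attendance ∈ conditioning set.
  P4: blocked at fork node Attendance ∈ conditioning set.
{Attendance} contains no descendant of ParentEd and blocks every backdoor path.
No other singleton works — e.g. {PeerGroup} leaves P2 open — so {Attendance} is the unique smallest valid adjustment set.

{Attendance}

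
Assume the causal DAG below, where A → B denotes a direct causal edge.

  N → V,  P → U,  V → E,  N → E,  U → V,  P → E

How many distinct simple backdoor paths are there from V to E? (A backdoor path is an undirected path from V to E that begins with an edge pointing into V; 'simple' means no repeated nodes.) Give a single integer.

2

A backdoor path from V to E is any simple undirected path whose first edge points into V (i.e. leaves V via a parent).
Parents of V: {N, U}.
Enumerating:
  P1: V <- U <- P -> E
  P2: V <- N -> E
That exhausts the simple backdoor paths. Count: 2.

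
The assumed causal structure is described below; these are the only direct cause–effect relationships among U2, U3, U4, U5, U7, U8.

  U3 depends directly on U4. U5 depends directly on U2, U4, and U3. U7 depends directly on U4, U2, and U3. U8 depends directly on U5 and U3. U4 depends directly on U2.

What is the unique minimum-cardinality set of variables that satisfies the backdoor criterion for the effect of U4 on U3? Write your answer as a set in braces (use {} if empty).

Variables eligible for adjustment (non-descendants of U4, excluding U4 and U3): {U2}.
Backdoor paths from U4 to U3:
  P1: U4 <- U2 -> U5 <- U3
  P2: U4 <- U2 -> U5 -> U8 <- U3
  P3: U4 <- U2 -> U7 <- U3
Each backdoor path contains an unconditioned collider, so every path is already blocked with the empty conditioning set:
  P1: blocked at collider U5 (neither it nor any descendant is in the conditioning set).
  P2: blocked at collider U8 (neither it nor any descendant is in the conditioning set).
  P3: blocked at collider U7 (neither it nor any descendant is in the conditioning set).
The empty set is therefore the unique smallest valid set.

{}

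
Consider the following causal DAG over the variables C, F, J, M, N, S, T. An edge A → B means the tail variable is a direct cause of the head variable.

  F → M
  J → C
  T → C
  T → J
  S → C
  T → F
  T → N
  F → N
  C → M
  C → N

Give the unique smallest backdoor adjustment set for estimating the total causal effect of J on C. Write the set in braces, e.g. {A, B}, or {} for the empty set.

{T}

Variables eligible for adjustment (non-descendants of J, excluding J and C): {F, S, T}.
Backdoor paths from J to C:
  P1: J <- T -> F -> N <- C
  P2: J <- T -> F -> M <- C
  P3: J <- T -> C
  P4: J <- T -> N <- F -> M <- C
  P5: J <- T -> N <- C
The empty set is not sufficient: P3 (J <- T -> C) has no collider blocking it and no conditioned non-collider, so it is open.
Try {T}:
  P1: blocked at fork node T ∈ conditioning set.
  P2: blocked at fork node T ∈ conditioning set.
  P3: blocked at fork node T ∈ conditioning set.
  P4: blocked at fork node T ∈ conditioning set.
  P5: blocked at fork node T ∈ conditioning set.
{T} contains no descendant of J and blocks every backdoor path.
No other singleton works — e.g. {S} leaves P3 open — so {T} is the unique smallest valid adjustment set.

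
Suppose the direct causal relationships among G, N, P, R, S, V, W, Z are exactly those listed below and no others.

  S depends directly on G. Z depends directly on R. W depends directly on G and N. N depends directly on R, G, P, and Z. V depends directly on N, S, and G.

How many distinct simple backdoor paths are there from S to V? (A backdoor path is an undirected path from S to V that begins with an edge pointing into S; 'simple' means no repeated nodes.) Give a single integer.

A backdoor path from S to V is any simple undirected path whose first edge points into S (i.e. leaves S via a parent).
Parents of S: {G}.
Enumerating:
  P1: S <- G -> N -> V
  P2: S <- G -> V
  P3: S <- G -> W <- N -> V
That exhausts the simple backdoor paths. Count: 3.

3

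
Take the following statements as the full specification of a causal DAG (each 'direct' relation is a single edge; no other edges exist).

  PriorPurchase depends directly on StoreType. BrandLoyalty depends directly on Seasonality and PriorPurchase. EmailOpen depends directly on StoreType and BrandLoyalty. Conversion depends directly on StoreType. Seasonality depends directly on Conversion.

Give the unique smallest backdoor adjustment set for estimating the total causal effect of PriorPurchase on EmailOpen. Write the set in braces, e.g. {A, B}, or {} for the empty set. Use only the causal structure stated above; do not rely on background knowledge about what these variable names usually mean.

Variables eligible for adjustment (non-descendants of PriorPurchase, excluding PriorPurchase and EmailOpen): {Conversion, Seasonality, StoreType}.
Backdoor paths from PriorPurchase to EmailOpen:
  P1: PriorPurchase <- StoreType -> Conversion -> Seasonality -> BrandLoyalty -> EmailOpen
  P2: PriorPurchase <- StoreType -> EmailOpen
The empty set is not sufficient: P1 (PriorPurchase <- StoreType -> Conversion -> Seasonality -> BrandLoyalty -> EmailOpen) has no collider blocking it and no conditioned non-collider, so it is open.
Try {StoreType}:
  P1: blocked at fork node StoreType ∈ conditioning set.
  P2: blocked at fork node StoreType ∈ conditioning set.
{StoreType} contains no descendant of PriorPurchase and blocks every backdoor path.
No other singleton works — e.g. {Conversion} leaves P2 open — so {StoreType} is the unique smallest valid adjustment set.

{StoreType}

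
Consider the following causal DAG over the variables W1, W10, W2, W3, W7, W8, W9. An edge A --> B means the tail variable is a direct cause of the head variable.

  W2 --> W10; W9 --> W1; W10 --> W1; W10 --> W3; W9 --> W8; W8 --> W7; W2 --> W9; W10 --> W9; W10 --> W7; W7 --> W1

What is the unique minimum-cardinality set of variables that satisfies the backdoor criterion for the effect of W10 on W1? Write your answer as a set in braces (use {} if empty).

{W2}

Variables eligible for adjustment (non-descendants of W10, excluding W10 and W1): {W2}.
Backdoor paths from W10 to W1:
  P1: W10 <- W2 -> W9 -> W8 -> W7 -> W1
  P2: W10 <- W2 -> W9 -> W1
The empty set is not sufficient: P1 (W10 <- W2 -> W9 -> W8 -> W7 -> W1) has no collider blocking it and no conditioned non-collider, so it is open.
Try {W2}:
  P1: blocked at fork node W2 ∈ conditioning set.
  P2: blocked at fork node W2 ∈ conditioning set.
{W2} contains no descendant of W10 and blocks every backdoor path.
{W2} is the unique smallest valid adjustment set.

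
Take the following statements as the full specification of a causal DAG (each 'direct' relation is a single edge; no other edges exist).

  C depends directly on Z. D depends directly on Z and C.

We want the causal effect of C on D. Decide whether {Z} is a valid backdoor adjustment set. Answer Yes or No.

Backdoor paths from C to D (paths whose first edge points into C):
  P1: C <- Z -> D
Condition 1 (no descendant of C in the set): holds — descendants of C are {D}; none are in {Z}.
Condition 2 (every backdoor path blocked by {Z}):
  P1: blocked at fork node Z ∈ conditioning set.
{Z} satisfies the backdoor criterion.

Yes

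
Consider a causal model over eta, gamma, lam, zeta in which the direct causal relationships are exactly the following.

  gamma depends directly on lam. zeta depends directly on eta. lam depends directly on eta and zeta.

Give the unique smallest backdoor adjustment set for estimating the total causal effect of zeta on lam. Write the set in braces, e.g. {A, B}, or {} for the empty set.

{eta}

Variables eligible for adjustment (non-descendants of zeta, excluding zeta and lam): {eta}.
Backdoor paths from zeta to lam:
  P1: zeta <- eta -> lam
The empty set is not sufficient: P1 (zeta <- eta -> lam) has no collider blocking it and no conditioned non-collider, so it is open.
Try {eta}:
  P1: blocked at fork node eta ∈ conditioning set.
{eta} contains no descendant of zeta and blocks every backdoor path.
{eta} is the unique smallest valid adjustment set.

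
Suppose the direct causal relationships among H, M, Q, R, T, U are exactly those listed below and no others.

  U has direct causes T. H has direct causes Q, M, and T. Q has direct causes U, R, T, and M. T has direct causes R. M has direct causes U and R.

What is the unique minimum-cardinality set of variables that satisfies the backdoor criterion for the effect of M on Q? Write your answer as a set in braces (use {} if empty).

Variables eligible for adjustment (non-descendants of M, excluding M and Q): {R, T, U}.
Backdoor paths from M to Q:
  P1: M <- R -> T -> U -> Q
  P2: M <- R -> T -> Q
  P3: M <- R -> T -> H <- Q
  P4: M <- R -> Q
  P5: M <- U <- T <- R -> Q
  P6: M <- U <- T -> Q
  P7: M <- U <- T -> H <- Q
  P8: M <- U -> Q
The empty set is not sufficient: P1 (M <- R -> T -> U -> Q) has no collider blocking it and no conditioned non-collider, so it is open.
Try {R, U}:
  P1: blocked at fork node R ∈ conditioning set.
  P2: blocked at fork node R ∈ conditioning set.
  P3: blocked at fork node R ∈ conditioning set.
  P4: blocked at fork node R ∈ conditioning set.
  P5: blocked at chain node U ∈ conditioning set.
  P6: blocked at chain node U ∈ conditioning set.
  P7: blocked at chain node U ∈ conditioning set.
  P8: blocked at fork node U ∈ conditioning set.
{R, U} contains no descendant of M and blocks every backdoor path.
Every element of {R, U} is needed (dropping R leaves P2 open; dropping U leaves P6 open), so no proper subset is valid.
Among all size-2 subsets of the eligible variables, only {R, U} blocks every backdoor path, so it is the unique smallest valid adjustment set.

{R, U}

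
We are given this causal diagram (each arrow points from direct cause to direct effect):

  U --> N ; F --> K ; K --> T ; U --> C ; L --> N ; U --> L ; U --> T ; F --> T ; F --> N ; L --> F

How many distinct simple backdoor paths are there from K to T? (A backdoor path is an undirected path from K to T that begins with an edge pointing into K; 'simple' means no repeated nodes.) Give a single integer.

5

A backdoor path from K to T is any simple undirected path whose first edge points into K (i.e. leaves K via a parent).
Parents of K: {F}.
Enumerating:
  P1: K <- F <- L <- U -> T
  P2: K <- F <- L -> N <- U -> T
  P3: K <- F -> T
  P4: K <- F -> N <- U -> T
  P5: K <- F -> N <- L <- U -> T
That exhausts the simple backdoor paths. Count: 5.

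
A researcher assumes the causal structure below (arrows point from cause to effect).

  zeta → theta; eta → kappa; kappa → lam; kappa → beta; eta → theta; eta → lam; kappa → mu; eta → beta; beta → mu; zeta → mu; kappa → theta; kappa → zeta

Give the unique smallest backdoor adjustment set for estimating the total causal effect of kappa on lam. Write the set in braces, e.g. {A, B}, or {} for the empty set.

{eta}

Variables eligible for adjustment (non-descendants of kappa, excluding kappa and lam): {eta}.
Backdoor paths from kappa to lam:
  P1: kappa <- eta -> lam
The empty set is not sufficient: P1 (kappa <- eta -> lam) has no collider blocking it and no conditioned non-collider, so it is open.
Try {eta}:
  P1: blocked at fork node eta ∈ conditioning set.
{eta} contains no descendant of kappa and blocks every backdoor path.
{eta} is the unique smallest valid adjustment set.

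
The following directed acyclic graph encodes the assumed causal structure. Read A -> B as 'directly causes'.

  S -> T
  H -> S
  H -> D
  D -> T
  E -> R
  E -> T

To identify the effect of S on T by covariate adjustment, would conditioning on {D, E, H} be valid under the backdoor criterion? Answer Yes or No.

Yes

Backdoor paths from S to T (paths whose first edge points into S):
  P1: S <- H -> D -> T
Condition 1 (no descendant of S in the set): holds — descendants of S are {T}; none are in {D, E, H}.
Condition 2 (every backdoor path blocked by {D, E, H}):
  P1: blocked at fork node H ∈ conditioning set.
{D, E, H} satisfies the backdoor criterion.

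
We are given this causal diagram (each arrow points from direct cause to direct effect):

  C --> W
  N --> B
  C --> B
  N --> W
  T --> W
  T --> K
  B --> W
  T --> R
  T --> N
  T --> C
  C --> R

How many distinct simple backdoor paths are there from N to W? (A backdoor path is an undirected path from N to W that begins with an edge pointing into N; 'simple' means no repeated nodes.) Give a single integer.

5

A backdoor path from N to W is any simple undirected path whose first edge points into N (i.e. leaves N via a parent).
Parents of N: {T}.
Enumerating:
  P1: N <- T -> C -> B -> W
  P2: N <- T -> C -> W
  P3: N <- T -> W
  P4: N <- T -> R <- C -> B -> W
  P5: N <- T -> R <- C -> W
That exhausts the simple backdoor paths. Count: 5.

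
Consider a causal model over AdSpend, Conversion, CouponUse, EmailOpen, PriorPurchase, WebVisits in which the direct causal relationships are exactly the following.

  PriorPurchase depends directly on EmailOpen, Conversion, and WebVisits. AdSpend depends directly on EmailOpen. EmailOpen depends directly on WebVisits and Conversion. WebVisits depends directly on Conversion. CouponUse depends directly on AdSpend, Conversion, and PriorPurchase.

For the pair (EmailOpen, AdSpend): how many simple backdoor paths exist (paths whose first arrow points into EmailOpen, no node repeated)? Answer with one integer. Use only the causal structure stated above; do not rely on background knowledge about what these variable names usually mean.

A backdoor path from EmailOpen to AdSpend is any simple undirected path whose first edge points into EmailOpen (i.e. leaves EmailOpen via a parent).
Parents of EmailOpen: {Conversion, WebVisits}.
Enumerating:
  P1: EmailOpen <- Conversion -> WebVisits -> PriorPurchase -> CouponUse <- AdSpend
  P2: EmailOpen <- Conversion -> PriorPurchase -> CouponUse <- AdSpend
  P3: EmailOpen <- Conversion -> CouponUse <- AdSpend
  P4: EmailOpen <- WebVisits <- Conversion -> PriorPurchase -> CouponUse <- AdSpend
  P5: EmailOpen <- WebVisits <- Conversion -> CouponUse <- AdSpend
  P6: EmailOpen <- WebVisits -> PriorPurchase <- Conversion -> CouponUse <- AdSpend
  P7: EmailOpen <- WebVisits -> PriorPurchase -> CouponUse <- AdSpend
That exhausts the simple backdoor paths. Count: 7.

7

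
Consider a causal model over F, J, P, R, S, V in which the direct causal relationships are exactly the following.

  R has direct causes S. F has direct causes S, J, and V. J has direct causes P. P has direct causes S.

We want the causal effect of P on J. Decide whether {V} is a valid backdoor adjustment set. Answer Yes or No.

Yes

Backdoor paths from P to J (paths whose first edge points into P):
  P1: P <- S -> F <- J
Condition 1 (no descendant of P in the set): holds — descendants of P are {F, J}; none are in {V}.
Condition 2 (every backdoor path blocked by {V}):
  P1: blocked at collider F (neither it nor any descendant is in the conditioning set).
{V} satisfies the backdoor criterion.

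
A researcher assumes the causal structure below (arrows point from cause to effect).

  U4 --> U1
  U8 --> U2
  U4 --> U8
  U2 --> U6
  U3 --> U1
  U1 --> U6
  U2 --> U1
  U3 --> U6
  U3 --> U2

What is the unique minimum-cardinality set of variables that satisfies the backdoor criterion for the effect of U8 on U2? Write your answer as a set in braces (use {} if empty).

{}

Variables eligible for adjustment (non-descendants of U8, excluding U8 and U2): {U3, U4}.
Backdoor paths from U8 to U2:
  P1: U8 <- U4 -> U1 <- U3 -> U2
  P2: U8 <- U4 -> U1 <- U3 -> U6 <- U2
  P3: U8 <- U4 -> U1 <- U2
  P4: U8 <- U4 -> U1 -> U6 <- U3 -> U2
  P5: U8 <- U4 -> U1 -> U6 <- U2
Each backdoor path contains an unconditioned collider, so every path is already blocked with the empty conditioning set:
  P1: blocked at collider U1 (neither it nor any descendant is in the conditioning set).
  P2: blocked at collider U1 (neither it nor any descendant is in the conditioning set).
  P3: blocked at collider U1 (neither it nor any descendant is in the conditioning set).
  P4: blocked at collider U6 (neither it nor any descendant is in the conditioning set).
  P5: blocked at collider U6 (neither it nor any descendant is in the conditioning set).
The empty set is therefore the unique smallest valid set.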